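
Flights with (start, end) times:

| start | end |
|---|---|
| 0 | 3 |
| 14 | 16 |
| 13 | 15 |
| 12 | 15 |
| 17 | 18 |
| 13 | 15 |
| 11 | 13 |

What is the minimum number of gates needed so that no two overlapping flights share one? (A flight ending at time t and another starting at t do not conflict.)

starts: [0, 11, 12, 13, 13, 14, 17]
ends:   [3, 13, 15, 15, 15, 16, 18]
s0→1 e3→0 s11→1 s12→2 e13→1 s13→2 s13→3 s14→4  — peak 4.

4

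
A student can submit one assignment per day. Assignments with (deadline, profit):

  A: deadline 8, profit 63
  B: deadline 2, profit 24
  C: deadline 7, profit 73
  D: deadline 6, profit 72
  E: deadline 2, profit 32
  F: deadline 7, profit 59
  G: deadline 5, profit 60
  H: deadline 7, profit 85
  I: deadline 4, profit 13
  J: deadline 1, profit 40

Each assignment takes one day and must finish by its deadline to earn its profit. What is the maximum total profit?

Take jobs in profit order; each goes to the latest open slot no later than its deadline.
Profit order: H=85 C=73 D=72 A=63 G=60 F=59 J=40 E=32 B=24 I=13
Assign: H→slot 7, C→slot 6, D→slot 5, A→slot 8, G→slot 4, F→slot 3, J→slot 1, E→slot 2, B skipped, I skipped.
Slots: [1:J] [2:E] [3:F] [4:G] [5:D] [6:C] [7:H] [8:A]
Profit = 40 + 32 + 59 + 60 + 72 + 73 + 85 + 63 = 484

484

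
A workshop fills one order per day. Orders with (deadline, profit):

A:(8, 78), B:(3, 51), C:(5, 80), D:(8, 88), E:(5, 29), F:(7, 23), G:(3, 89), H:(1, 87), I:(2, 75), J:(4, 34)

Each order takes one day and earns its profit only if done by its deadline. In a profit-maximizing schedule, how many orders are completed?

Take jobs in profit order; each goes to the latest open slot no later than its deadline.
By profit: G(d3,89), D(d8,88), H(d1,87), C(d5,80), A(d8,78), I(d2,75), B(d3,51), J(d4,34), E(d5,29), F(d7,23)
G→slot 3; D→slot 8; H→slot 1; C→slot 5; A→slot 7; I→slot 2; B skipped; J→slot 4; E skipped; F→slot 6.
8 of 10 scheduled.

8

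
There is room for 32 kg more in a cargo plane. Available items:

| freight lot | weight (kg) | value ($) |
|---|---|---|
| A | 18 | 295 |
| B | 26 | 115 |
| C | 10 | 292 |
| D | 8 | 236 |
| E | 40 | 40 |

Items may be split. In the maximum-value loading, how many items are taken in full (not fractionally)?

Greedy by value/weight ratio, highest first.
Ratios (sorted): D 29.50, C 29.20, A 16.39, B 4.42, E 1.00
take D (8 @ 236); take C (10 @ 292); take 14/18 of A → 229.44. Capacity used 32/32.
2 item(s) taken whole; one partial (take 14/18 of A).

2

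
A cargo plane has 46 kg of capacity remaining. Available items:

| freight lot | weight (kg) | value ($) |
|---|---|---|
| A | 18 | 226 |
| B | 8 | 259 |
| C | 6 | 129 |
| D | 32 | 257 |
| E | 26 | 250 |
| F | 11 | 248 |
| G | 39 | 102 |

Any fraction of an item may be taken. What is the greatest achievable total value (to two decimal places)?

Ratios (sorted): B 32.38, F 22.55, C 21.50, A 12.56, E 9.62, D 8.03, G 2.62
take B (8 @ 259); take F (11 @ 248); take C (6 @ 129); take A (18 @ 226); take 3/26 of E → 28.85. Capacity used 46/46.
Total value = 890.85

890.85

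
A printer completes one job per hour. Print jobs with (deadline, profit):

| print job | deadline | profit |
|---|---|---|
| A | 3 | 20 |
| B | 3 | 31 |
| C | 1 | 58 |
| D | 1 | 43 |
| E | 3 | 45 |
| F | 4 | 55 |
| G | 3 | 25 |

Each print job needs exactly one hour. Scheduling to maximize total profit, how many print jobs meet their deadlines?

Profit order: C=58 F=55 E=45 D=43 B=31 G=25 A=20
Assign: C→slot 1, F→slot 4, E→slot 3, D skipped, B→slot 2, G skipped, A skipped.
Slots: [1:C] [2:B] [3:E] [4:F]
4 of 7 scheduled.

4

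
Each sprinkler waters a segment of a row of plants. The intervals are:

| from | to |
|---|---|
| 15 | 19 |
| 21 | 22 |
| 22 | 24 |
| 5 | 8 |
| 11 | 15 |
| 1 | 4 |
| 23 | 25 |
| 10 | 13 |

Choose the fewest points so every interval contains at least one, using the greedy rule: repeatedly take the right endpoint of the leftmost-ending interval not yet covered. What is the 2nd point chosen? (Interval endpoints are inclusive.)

8

Sorted: [1,4] [5,8] [10,13] [11,15] [15,19] [21,22] [22,24] [23,25]
{[1,4]} hit by 4; {[5,8]} hit by 8; {[10,13],[11,15]} hit by 13; {[15,19]} hit by 19; {[21,22],[22,24]} hit by 22; {[23,25]} hit by 25.
Points: 4, 8, 13, 19, 22, 25 (6 total).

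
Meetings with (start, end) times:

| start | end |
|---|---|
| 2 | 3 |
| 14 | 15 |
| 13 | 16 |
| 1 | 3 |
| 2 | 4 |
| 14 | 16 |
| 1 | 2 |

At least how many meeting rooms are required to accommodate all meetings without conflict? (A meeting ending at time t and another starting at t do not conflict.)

Events (time:±→running): 1:+→1 1:+→2 2:-→1 2:+→2 2:+→3 … peak 3.

3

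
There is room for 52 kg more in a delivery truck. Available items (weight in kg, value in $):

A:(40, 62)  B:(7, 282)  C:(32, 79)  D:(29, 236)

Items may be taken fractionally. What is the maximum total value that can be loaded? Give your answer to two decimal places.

557.50

Order: B (282/7=40.29) > D (236/29=8.14) > C (79/32=2.47) > A (62/40=1.55)
Fill: take B (7 @ 282) → take D (29 @ 236) → take 16/32 of C → 39.50; 52/52 used.
Total value = 557.50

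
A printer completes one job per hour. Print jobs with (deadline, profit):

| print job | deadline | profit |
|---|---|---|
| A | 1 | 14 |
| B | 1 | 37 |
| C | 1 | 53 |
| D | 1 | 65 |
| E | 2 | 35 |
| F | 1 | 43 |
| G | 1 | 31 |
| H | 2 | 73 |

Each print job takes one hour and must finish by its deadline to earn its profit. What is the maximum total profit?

138

Sort by profit descending; place each in the latest free slot ≤ its deadline.
By profit: H(d2,73), D(d1,65), C(d1,53), F(d1,43), B(d1,37), E(d2,35), G(d1,31), A(d1,14)
H→slot 2; D→slot 1; C skipped; F skipped; B skipped; E skipped; G skipped; A skipped.
Profit = 65 + 73 = 138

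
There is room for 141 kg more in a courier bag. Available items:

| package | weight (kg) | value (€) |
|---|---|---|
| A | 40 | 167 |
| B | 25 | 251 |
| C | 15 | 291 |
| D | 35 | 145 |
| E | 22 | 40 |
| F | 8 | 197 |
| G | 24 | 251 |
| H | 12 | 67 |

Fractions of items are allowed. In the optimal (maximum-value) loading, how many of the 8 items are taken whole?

Sort by value per unit weight and fill in that order.
Ratios (sorted): F 24.62, C 19.40, G 10.46, B 10.04, H 5.58, A 4.17, D 4.14, E 1.82
take F (8 @ 197); take C (15 @ 291); take G (24 @ 251); take B (25 @ 251); take H (12 @ 67); take A (40 @ 167); take 17/35 of D → 70.43. Capacity used 141/141.
6 item(s) taken whole; one partial (take 17/35 of D).

6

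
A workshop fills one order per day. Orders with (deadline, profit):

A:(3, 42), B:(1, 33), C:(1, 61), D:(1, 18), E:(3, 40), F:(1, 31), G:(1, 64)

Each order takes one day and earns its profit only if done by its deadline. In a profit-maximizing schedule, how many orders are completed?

By profit: G(d1,64), C(d1,61), A(d3,42), E(d3,40), B(d1,33), F(d1,31), D(d1,18)
G→slot 1; C skipped; A→slot 3; E→slot 2; B skipped; F skipped; D skipped.
3 of 7 scheduled.

3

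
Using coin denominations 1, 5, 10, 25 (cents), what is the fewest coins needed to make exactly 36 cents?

36 = 1×25 + 1×10 + 1×1
Total coins = 1 + 1 + 1 = 3

3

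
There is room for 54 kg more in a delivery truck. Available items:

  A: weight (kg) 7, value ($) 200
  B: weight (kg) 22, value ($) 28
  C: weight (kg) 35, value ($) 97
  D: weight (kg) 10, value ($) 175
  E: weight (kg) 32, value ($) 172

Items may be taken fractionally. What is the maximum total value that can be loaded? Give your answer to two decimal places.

560.86

Order: A (200/7=28.57) > D (175/10=17.50) > E (172/32=5.38) > C (97/35=2.77) > B (28/22=1.27)
Fill: take A (7 @ 200) → take D (10 @ 175) → take E (32 @ 172) → take 5/35 of C → 13.86; 54/54 used.
Total value = 560.86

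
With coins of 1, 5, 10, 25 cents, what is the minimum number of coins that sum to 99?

Greedy: take as many of the largest coin as possible, then repeat with the remainder.
99 − 3×25→24 − 2×10→4 − 4×1→0
Total coins = 3 + 2 + 4 = 9

9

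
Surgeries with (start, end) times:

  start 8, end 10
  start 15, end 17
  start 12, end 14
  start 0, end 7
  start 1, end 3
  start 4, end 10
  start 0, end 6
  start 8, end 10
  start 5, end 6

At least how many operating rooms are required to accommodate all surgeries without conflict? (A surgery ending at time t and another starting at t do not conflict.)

4

Count concurrent intervals with a sweep; the peak is the room count.
Events (time:±→running): 0:+→1 0:+→2 1:+→3 3:-→2 4:+→3 5:+→4 … peak 4.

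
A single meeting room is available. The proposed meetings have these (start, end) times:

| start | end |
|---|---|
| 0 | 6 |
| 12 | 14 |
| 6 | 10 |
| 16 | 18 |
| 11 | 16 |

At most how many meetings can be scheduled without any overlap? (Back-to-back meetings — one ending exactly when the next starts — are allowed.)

4

Sorted by end: (0,6)  (6,10)  (12,14)  (11,16)  (16,18)
take (0,6); take (6,10); take (12,14); skip (11,16); take (16,18).
Selected 4 meetings.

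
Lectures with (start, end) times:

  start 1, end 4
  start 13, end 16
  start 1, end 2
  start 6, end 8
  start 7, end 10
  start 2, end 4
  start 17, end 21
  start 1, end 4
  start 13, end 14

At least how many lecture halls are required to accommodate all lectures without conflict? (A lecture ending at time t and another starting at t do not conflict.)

3

Count concurrent intervals with a sweep; the peak is the room count.
starts: [1, 1, 1, 2, 6, 7, 13, 13, 17]
ends:   [2, 4, 4, 4, 8, 10, 14, 16, 21]
s1→1 s1→2 s1→3  — peak 3.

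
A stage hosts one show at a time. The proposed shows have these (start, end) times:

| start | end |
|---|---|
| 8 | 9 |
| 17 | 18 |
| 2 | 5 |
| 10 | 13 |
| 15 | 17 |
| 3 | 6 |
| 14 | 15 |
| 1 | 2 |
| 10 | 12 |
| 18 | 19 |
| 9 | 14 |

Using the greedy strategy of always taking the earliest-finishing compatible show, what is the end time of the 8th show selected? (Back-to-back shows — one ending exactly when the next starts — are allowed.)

19

Sorted by end: (1,2)  (2,5)  (3,6)  (8,9)  (10,12)  (10,13)  (9,14)  (14,15)  (15,17)  (17,18)  (18,19)
take (1,2); take (2,5); take (8,9); take (10,12); take (14,15); take (15,17); take (17,18); take (18,19).
Selected: (1,2) (2,5) (8,9) (10,12) (14,15) (15,17) (17,18) (18,19)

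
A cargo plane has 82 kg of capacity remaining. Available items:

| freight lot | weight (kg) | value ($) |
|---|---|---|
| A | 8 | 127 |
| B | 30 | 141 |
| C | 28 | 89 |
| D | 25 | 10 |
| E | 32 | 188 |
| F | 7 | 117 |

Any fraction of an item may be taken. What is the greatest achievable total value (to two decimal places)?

588.89

Ratios (sorted): F 16.71, A 15.88, E 5.88, B 4.70, C 3.18, D 0.40
take F (7 @ 117); take A (8 @ 127); take E (32 @ 188); take B (30 @ 141); take 5/28 of C → 15.89. Capacity used 82/82.
Total value = 588.89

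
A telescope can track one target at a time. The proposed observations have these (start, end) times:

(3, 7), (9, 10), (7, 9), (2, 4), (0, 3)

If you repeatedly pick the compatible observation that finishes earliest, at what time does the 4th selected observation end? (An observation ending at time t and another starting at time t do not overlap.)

Order by finish time; keep every interval that doesn't clash with the previous kept one.
Sorted by end: (0,3)  (2,4)  (3,7)  (7,9)  (9,10)
take (0,3); take (3,7); take (7,9); take (9,10).
Selected: (0,3) (3,7) (7,9) (9,10)

10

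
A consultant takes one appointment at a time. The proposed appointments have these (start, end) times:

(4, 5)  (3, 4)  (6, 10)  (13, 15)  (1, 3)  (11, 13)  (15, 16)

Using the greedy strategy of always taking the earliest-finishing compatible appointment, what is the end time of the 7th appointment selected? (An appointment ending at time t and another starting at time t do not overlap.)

Order by finish time; keep every interval that doesn't clash with the previous kept one.
By end time: (1,3), (3,4), (4,5), (6,10), (11,13), (13,15), (15,16).
Pick (1,3); next start ≥ 3 → (3,4); next start ≥ 4 → (4,5); next start ≥ 5 → (6,10); next start ≥ 10 → (11,13); next start ≥ 13 → (13,15); next start ≥ 15 → (15,16).
Selected: (1,3) (3,4) (4,5) (6,10) (11,13) (13,15) (15,16)

16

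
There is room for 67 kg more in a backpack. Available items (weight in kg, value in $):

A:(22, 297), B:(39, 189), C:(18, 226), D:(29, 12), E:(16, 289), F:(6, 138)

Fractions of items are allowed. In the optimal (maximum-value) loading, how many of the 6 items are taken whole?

Sort by value per unit weight and fill in that order.
Ratios (sorted): F 23.00, E 18.06, A 13.50, C 12.56, B 4.85, D 0.41
take F (6 @ 138); take E (16 @ 289); take A (22 @ 297); take C (18 @ 226); take 5/39 of B → 24.23. Capacity used 67/67.
4 item(s) taken whole; one partial (take 5/39 of B).

4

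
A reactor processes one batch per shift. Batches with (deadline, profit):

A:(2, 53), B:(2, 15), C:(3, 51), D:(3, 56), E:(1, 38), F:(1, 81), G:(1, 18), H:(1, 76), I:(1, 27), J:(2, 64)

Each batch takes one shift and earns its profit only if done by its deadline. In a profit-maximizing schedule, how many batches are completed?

Take jobs in profit order; each goes to the latest open slot no later than its deadline.
Profit order: F=81 H=76 J=64 D=56 A=53 C=51 E=38 I=27 G=18 B=15
Assign: F→slot 1, H skipped, J→slot 2, D→slot 3, A skipped, C skipped, E skipped, I skipped, G skipped, B skipped.
Slots: [1:F] [2:J] [3:D]
3 of 10 scheduled.

3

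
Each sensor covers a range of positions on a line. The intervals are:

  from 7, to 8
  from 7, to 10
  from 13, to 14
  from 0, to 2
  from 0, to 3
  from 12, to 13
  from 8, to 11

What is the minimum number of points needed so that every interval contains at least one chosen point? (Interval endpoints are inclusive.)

Sorted: [0,2] [0,3] [7,8] [7,10] [8,11] [12,13] [13,14]
{[0,2],[0,3]} hit by 2; {[7,8],[7,10],[8,11]} hit by 8; {[12,13],[13,14]} hit by 13.
Points: 2, 8, 13 (3 total).

3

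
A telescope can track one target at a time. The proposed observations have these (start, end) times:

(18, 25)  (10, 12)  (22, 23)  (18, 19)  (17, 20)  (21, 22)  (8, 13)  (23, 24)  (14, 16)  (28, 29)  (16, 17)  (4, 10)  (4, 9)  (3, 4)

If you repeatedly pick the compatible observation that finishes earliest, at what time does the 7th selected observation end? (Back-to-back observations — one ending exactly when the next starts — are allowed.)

Greedy by earliest finish: after sorting by end time, pick each interval compatible with the last pick.
Sorted by end: (3,4)  (4,9)  (4,10)  (10,12)  (8,13)  (14,16)  (16,17)  (18,19)  (17,20)  (21,22)  (22,23)  (23,24)  (18,25)  (28,29)
take (3,4); take (4,9); take (10,12); take (14,16); take (16,17); take (18,19); take (21,22); take (22,23); take (23,24); skip (18,25); take (28,29).
Selected: (3,4) (4,9) (10,12) (14,16) (16,17) (18,19) (21,22) (22,23) (23,24) (28,29)

22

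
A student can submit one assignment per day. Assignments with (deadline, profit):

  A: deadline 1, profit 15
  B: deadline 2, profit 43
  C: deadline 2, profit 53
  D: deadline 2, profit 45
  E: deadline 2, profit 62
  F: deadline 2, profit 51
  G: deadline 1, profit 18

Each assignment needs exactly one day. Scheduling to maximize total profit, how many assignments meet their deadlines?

By profit: E(d2,62), C(d2,53), F(d2,51), D(d2,45), B(d2,43), G(d1,18), A(d1,15)
E→slot 2; C→slot 1; F skipped; D skipped; B skipped; G skipped; A skipped.
2 of 7 scheduled.

2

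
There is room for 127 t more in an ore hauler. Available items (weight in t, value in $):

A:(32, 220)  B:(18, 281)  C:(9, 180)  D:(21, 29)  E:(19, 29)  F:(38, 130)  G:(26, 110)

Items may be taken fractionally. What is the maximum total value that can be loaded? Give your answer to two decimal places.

Sort by value per unit weight and fill in that order.
Ratios (sorted): C 20.00, B 15.61, A 6.88, G 4.23, F 3.42, E 1.53, D 1.38
take C (9 @ 180); take B (18 @ 281); take A (32 @ 220); take G (26 @ 110); take F (38 @ 130); take 4/19 of E → 6.11. Capacity used 127/127.
Total value = 927.11

927.11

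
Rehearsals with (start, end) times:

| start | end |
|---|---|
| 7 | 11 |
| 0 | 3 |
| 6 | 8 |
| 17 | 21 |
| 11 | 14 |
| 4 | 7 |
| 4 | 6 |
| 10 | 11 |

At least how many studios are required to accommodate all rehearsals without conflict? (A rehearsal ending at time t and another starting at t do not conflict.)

2

starts: [0, 4, 4, 6, 7, 10, 11, 17]
ends:   [3, 6, 7, 8, 11, 11, 14, 21]
s0→1 e3→0 s4→1 s4→2  — peak 2.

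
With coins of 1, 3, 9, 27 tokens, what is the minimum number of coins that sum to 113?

Greedy: take as many of the largest coin as possible, then repeat with the remainder.
113 = 4×27 + 1×3 + 2×1
Total coins = 4 + 1 + 2 = 7

7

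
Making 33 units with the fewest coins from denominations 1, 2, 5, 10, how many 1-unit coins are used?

33 = 3×10 + 1×2 + 1×1
Count of 1: 1

1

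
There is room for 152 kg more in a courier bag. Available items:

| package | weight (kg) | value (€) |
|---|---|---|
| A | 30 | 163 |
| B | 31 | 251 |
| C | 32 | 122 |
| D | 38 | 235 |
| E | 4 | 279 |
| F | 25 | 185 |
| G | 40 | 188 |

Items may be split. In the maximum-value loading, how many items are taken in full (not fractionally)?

5

Sort by value per unit weight and fill in that order.
Order: E (279/4=69.75) > B (251/31=8.10) > F (185/25=7.40) > D (235/38=6.18) > A (163/30=5.43) > G (188/40=4.70) > C (122/32=3.81)
Fill: take E (4 @ 279) → take B (31 @ 251) → take F (25 @ 185) → take D (38 @ 235) → take A (30 @ 163) → take 24/40 of G → 112.80; 152/152 used.
5 item(s) taken whole; one partial (take 24/40 of G).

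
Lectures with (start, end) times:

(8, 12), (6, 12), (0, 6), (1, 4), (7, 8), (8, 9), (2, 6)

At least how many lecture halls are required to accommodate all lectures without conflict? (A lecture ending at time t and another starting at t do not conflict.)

starts: [0, 1, 2, 6, 7, 8, 8]
ends:   [4, 6, 6, 8, 9, 12, 12]
s0→1 s1→2 s2→3  — peak 3.

3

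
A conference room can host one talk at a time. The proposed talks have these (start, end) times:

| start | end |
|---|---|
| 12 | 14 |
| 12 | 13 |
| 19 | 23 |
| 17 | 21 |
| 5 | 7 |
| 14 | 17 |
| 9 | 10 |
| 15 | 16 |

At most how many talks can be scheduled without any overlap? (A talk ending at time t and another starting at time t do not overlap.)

Sorted by end: (5,7)  (9,10)  (12,13)  (12,14)  (15,16)  (14,17)  (17,21)  (19,23)
take (5,7); take (9,10); take (12,13); take (15,16); skip (14,17); take (17,21).
Selected 5 talks.

5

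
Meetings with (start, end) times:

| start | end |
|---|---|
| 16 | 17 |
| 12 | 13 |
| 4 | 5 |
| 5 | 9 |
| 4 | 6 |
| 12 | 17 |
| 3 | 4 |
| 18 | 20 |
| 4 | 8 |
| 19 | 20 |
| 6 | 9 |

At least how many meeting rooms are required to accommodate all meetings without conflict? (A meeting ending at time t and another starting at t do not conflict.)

Count concurrent intervals with a sweep; the peak is the room count.
Events (time:±→running): 3:+→1 4:-→0 4:+→1 4:+→2 4:+→3 … peak 3.

3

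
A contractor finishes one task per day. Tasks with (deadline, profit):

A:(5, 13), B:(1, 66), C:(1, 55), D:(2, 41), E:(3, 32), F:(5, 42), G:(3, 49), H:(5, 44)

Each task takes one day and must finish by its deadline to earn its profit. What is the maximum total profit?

Profit order: B=66 C=55 G=49 H=44 F=42 D=41 E=32 A=13
Assign: B→slot 1, C skipped, G→slot 3, H→slot 5, F→slot 4, D→slot 2, E skipped, A skipped.
Slots: [1:B] [2:D] [3:G] [4:F] [5:H]
Profit = 66 + 41 + 49 + 42 + 44 = 242

242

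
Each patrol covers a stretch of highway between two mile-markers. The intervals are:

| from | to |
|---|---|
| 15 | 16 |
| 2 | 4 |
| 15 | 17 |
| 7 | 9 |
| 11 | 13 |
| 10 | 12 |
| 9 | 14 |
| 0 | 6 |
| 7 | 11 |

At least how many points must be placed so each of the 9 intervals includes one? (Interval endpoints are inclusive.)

Sort by right endpoint; whenever an interval is uncovered, place a point at its right end.
Sorted: [2,4] [0,6] [7,9] [7,11] [10,12] [11,13] [9,14] [15,16] [15,17]
{[2,4],[0,6]} hit by 4; {[7,9],[7,11]} hit by 9; {[10,12],[11,13],[9,14]} hit by 12; {[15,16],[15,17]} hit by 16.
Points: 4, 9, 12, 16 (4 total).

4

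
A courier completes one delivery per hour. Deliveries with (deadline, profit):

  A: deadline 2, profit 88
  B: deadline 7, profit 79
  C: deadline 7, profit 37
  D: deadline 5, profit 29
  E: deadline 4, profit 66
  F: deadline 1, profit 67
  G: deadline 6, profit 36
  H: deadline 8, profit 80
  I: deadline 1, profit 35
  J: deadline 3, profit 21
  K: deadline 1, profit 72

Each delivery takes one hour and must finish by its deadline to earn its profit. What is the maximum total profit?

487

Take jobs in profit order; each goes to the latest open slot no later than its deadline.
Profit order: A=88 H=80 B=79 K=72 F=67 E=66 C=37 G=36 I=35 D=29 J=21
Assign: A→slot 2, H→slot 8, B→slot 7, K→slot 1, F skipped, E→slot 4, C→slot 6, G→slot 5, I skipped, D→slot 3, J skipped.
Slots: [1:K] [2:A] [3:D] [4:E] [5:G] [6:C] [7:B] [8:H]
Profit = 72 + 88 + 29 + 66 + 36 + 37 + 79 + 80 = 487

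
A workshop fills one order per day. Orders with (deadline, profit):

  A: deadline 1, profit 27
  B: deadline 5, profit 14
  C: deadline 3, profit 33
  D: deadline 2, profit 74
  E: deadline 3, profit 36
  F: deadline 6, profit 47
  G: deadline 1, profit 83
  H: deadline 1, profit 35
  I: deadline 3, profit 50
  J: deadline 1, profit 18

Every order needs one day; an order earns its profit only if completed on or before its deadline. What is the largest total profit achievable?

268

By profit: G(d1,83), D(d2,74), I(d3,50), F(d6,47), E(d3,36), H(d1,35), C(d3,33), A(d1,27), J(d1,18), B(d5,14)
G→slot 1; D→slot 2; I→slot 3; F→slot 6; E skipped; H skipped; C skipped; A skipped; J skipped; B→slot 5.
Profit = 83 + 74 + 50 + 14 + 47 = 268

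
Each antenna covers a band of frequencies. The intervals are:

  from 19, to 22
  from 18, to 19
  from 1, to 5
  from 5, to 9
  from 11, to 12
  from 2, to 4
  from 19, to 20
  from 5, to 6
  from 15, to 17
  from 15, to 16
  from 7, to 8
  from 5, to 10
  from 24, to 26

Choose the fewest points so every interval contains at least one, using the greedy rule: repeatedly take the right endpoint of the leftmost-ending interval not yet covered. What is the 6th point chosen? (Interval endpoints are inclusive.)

19

Sort by right endpoint; whenever an interval is uncovered, place a point at its right end.
Sorted: [2,4] [1,5] [5,6] [7,8] [5,9] [5,10] [11,12] [15,16] [15,17] [18,19] [19,20] [19,22] [24,26]
{[2,4],[1,5]} hit by 4; {[5,6]} hit by 6; {[7,8],[5,9],[5,10]} hit by 8; {[11,12]} hit by 12; {[15,16],[15,17]} hit by 16; {[18,19],[19,20],[19,22]} hit by 19; {[24,26]} hit by 26.
Points: 4, 6, 8, 12, 16, 19, 26 (7 total).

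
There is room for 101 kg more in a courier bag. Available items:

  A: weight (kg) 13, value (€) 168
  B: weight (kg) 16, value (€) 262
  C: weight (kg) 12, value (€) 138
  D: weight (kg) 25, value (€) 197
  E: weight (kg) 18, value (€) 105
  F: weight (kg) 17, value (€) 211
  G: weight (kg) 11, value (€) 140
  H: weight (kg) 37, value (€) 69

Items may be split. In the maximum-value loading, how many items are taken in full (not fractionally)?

Sort by value per unit weight and fill in that order.
Order: B (262/16=16.38) > A (168/13=12.92) > G (140/11=12.73) > F (211/17=12.41) > C (138/12=11.50) > D (197/25=7.88) > E (105/18=5.83) > H (69/37=1.86)
Fill: take B (16 @ 262) → take A (13 @ 168) → take G (11 @ 140) → take F (17 @ 211) → take C (12 @ 138) → take D (25 @ 197) → take 7/18 of E → 40.83; 101/101 used.
6 item(s) taken whole; one partial (take 7/18 of E).

6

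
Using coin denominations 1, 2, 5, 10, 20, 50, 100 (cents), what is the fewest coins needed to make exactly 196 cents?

6

196 − 1×100→96 − 1×50→46 − 2×20→6 − 1×5→1 − 1×1→0
Total coins = 1 + 1 + 2 + 1 + 1 = 6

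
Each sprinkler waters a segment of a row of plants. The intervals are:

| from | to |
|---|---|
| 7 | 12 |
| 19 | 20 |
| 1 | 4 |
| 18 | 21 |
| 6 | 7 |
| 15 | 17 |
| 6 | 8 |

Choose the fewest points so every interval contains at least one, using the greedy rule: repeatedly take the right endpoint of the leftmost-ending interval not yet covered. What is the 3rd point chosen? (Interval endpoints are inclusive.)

17

By right end: [1,4]  [6,7]  [6,8]  [7,12]  [15,17]  [19,20]  [18,21]
[1,4] uncovered → point at 4; [6,7] uncovered → point at 7; [15,17] uncovered → point at 17; [19,20] uncovered → point at 20.
Points: 4, 7, 17, 20 (4 total).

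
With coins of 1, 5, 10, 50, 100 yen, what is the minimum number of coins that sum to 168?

7

Greedy: take as many of the largest coin as possible, then repeat with the remainder.
168 = 1×100 + 1×50 + 1×10 + 1×5 + 3×1
Total coins = 1 + 1 + 1 + 1 + 3 = 7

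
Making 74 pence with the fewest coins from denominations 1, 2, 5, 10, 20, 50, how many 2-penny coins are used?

74 = 1×50 + 1×20 + 2×2
Count of 2: 2

2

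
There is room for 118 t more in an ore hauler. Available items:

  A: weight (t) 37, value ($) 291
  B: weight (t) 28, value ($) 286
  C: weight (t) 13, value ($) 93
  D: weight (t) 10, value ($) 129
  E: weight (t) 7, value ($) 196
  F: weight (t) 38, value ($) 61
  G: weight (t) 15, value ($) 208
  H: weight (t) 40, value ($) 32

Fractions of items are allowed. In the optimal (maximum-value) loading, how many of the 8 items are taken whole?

Ratios (sorted): E 28.00, G 13.87, D 12.90, B 10.21, A 7.86, C 7.15, F 1.61, H 0.80
take E (7 @ 196); take G (15 @ 208); take D (10 @ 129); take B (28 @ 286); take A (37 @ 291); take C (13 @ 93); take 8/38 of F → 12.84. Capacity used 118/118.
6 item(s) taken whole; one partial (take 8/38 of F).

6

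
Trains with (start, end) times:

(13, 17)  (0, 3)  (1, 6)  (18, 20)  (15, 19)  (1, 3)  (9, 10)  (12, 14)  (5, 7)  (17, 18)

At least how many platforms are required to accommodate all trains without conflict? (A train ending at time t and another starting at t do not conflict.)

starts: [0, 1, 1, 5, 9, 12, 13, 15, 17, 18]
ends:   [3, 3, 6, 7, 10, 14, 17, 18, 19, 20]
s0→1 s1→2 s1→3  — peak 3.

3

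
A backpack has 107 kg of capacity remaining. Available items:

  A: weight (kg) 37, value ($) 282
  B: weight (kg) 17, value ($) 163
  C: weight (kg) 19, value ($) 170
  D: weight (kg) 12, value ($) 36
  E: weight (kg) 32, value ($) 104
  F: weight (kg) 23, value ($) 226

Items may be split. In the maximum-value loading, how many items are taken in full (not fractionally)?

4

Greedy by value/weight ratio, highest first.
Ratios (sorted): F 9.83, B 9.59, C 8.95, A 7.62, E 3.25, D 3.00
take F (23 @ 226); take B (17 @ 163); take C (19 @ 170); take A (37 @ 282); take 11/32 of E → 35.75. Capacity used 107/107.
4 item(s) taken whole; one partial (take 11/32 of E).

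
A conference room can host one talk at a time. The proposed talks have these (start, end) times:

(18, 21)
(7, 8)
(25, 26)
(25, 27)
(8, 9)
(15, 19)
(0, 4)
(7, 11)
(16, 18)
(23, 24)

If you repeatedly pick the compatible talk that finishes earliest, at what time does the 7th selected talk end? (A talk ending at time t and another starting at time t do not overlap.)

26

Greedy by earliest finish: after sorting by end time, pick each interval compatible with the last pick.
Sorted by end: (0,4)  (7,8)  (8,9)  (7,11)  (16,18)  (15,19)  (18,21)  (23,24)  (25,26)  (25,27)
take (0,4); take (7,8); take (8,9); take (16,18); take (18,21); take (23,24); take (25,26); skip (25,27).
Selected: (0,4) (7,8) (8,9) (16,18) (18,21) (23,24) (25,26)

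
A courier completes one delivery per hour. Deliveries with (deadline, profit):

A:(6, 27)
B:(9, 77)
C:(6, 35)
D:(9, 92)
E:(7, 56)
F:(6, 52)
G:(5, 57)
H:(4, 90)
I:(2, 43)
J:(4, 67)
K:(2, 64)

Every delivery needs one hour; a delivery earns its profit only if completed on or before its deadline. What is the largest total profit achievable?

598

Profit order: D=92 H=90 B=77 J=67 K=64 G=57 E=56 F=52 I=43 C=35 A=27
Assign: D→slot 9, H→slot 4, B→slot 8, J→slot 3, K→slot 2, G→slot 5, E→slot 7, F→slot 6, I→slot 1, C skipped, A skipped.
Slots: [1:I] [2:K] [3:J] [4:H] [5:G] [6:F] [7:E] [8:B] [9:D]
Profit = 43 + 64 + 67 + 90 + 57 + 52 + 56 + 77 + 92 = 598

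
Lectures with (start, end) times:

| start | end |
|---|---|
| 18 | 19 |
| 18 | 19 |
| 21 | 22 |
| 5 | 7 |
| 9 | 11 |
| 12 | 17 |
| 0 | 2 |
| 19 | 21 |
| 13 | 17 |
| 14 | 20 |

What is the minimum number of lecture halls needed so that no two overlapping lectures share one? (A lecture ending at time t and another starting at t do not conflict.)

The answer is the maximum number of intervals overlapping at any instant.
Events (time:±→running): 0:+→1 2:-→0 5:+→1 7:-→0 9:+→1 11:-→0 12:+→1 13:+→2 14:+→3 … peak 3.

3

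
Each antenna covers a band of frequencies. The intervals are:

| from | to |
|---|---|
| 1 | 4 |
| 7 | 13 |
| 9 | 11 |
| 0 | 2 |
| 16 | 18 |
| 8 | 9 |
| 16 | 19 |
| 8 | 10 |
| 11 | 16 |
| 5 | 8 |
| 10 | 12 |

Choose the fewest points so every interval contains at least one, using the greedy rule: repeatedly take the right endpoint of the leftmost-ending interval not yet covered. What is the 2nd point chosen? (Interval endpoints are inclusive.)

8

Process intervals by earliest right end; each time one isn't hit yet, stab at its right endpoint.
Sorted: [0,2] [1,4] [5,8] [8,9] [8,10] [9,11] [10,12] [7,13] [11,16] [16,18] [16,19]
{[0,2],[1,4]} hit by 2; {[5,8],[8,9],[8,10]} hit by 8; {[9,11],[10,12],[7,13],[11,16]} hit by 11; {[16,18],[16,19]} hit by 18.
Points: 2, 8, 11, 18 (4 total).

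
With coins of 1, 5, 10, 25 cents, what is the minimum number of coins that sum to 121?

Use the largest denomination that fits, subtract, and repeat.
121 = 4×25 + 2×10 + 1×1
Total coins = 4 + 2 + 1 = 7

7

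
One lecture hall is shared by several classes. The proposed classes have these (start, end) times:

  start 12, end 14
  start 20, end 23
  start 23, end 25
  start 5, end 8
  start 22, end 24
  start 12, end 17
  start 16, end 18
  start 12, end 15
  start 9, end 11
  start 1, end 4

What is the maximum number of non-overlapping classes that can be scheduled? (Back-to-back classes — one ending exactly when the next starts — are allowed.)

Greedy by earliest finish: after sorting by end time, pick each interval compatible with the last pick.
By end time: (1,4), (5,8), (9,11), (12,14), (12,15), (12,17), (16,18), (20,23), (22,24), (23,25).
Pick (1,4); next start ≥ 4 → (5,8); next start ≥ 8 → (9,11); next start ≥ 11 → (12,14); next start ≥ 14 → (16,18); next start ≥ 18 → (20,23); next start ≥ 23 → (23,25).
Selected 7 classes.

7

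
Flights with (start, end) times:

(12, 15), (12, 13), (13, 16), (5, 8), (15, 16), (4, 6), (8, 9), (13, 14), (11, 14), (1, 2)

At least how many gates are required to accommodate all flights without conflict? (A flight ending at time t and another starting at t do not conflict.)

starts: [1, 4, 5, 8, 11, 12, 12, 13, 13, 15]
ends:   [2, 6, 8, 9, 13, 14, 14, 15, 16, 16]
s1→1 e2→0 s4→1 s5→2 e6→1 e8→0 s8→1 e9→0 s11→1 s12→2 s12→3 e13→2 s13→3 s13→4  — peak 4.

4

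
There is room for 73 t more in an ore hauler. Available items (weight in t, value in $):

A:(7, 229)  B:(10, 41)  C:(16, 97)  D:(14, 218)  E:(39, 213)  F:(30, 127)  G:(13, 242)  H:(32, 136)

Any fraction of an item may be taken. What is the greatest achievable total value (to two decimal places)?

911.62

Sort by value per unit weight and fill in that order.
Order: A (229/7=32.71) > G (242/13=18.62) > D (218/14=15.57) > C (97/16=6.06) > E (213/39=5.46) > H (136/32=4.25) > F (127/30=4.23) > B (41/10=4.10)
Fill: take A (7 @ 229) → take G (13 @ 242) → take D (14 @ 218) → take C (16 @ 97) → take 23/39 of E → 125.62; 73/73 used.
Total value = 911.62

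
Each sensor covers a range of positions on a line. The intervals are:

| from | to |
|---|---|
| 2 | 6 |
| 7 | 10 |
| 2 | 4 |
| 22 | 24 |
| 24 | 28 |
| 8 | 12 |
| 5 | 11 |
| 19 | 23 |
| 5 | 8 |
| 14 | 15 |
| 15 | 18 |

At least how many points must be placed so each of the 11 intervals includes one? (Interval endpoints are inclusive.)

5

Sort by right endpoint; whenever an interval is uncovered, place a point at its right end.
Sorted: [2,4] [2,6] [5,8] [7,10] [5,11] [8,12] [14,15] [15,18] [19,23] [22,24] [24,28]
{[2,4],[2,6]} hit by 4; {[5,8],[7,10],[5,11],[8,12]} hit by 8; {[14,15],[15,18]} hit by 15; {[19,23],[22,24]} hit by 23; {[24,28]} hit by 28.
Points: 4, 8, 15, 23, 28 (5 total).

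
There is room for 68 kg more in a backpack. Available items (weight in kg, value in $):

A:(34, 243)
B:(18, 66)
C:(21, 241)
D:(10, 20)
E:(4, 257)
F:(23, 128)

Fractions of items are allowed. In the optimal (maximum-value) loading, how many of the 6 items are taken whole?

3

Sort by value per unit weight and fill in that order.
Order: E (257/4=64.25) > C (241/21=11.48) > A (243/34=7.15) > F (128/23=5.57) > B (66/18=3.67) > D (20/10=2.00)
Fill: take E (4 @ 257) → take C (21 @ 241) → take A (34 @ 243) → take 9/23 of F → 50.09; 68/68 used.
3 item(s) taken whole; one partial (take 9/23 of F).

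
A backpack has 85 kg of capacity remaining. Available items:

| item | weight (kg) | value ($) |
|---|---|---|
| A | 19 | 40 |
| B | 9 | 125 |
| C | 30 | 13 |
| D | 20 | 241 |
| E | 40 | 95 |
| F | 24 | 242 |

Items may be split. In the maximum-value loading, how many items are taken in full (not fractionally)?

3

Ratios (sorted): B 13.89, D 12.05, F 10.08, E 2.38, A 2.11, C 0.43
take B (9 @ 125); take D (20 @ 241); take F (24 @ 242); take 32/40 of E → 76.00. Capacity used 85/85.
3 item(s) taken whole; one partial (take 32/40 of E).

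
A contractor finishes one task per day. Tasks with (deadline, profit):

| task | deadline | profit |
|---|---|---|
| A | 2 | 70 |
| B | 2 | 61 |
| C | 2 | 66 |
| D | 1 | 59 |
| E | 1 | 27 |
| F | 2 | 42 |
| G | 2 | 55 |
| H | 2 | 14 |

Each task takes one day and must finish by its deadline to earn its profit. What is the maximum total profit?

Take jobs in profit order; each goes to the latest open slot no later than its deadline.
Profit order: A=70 C=66 B=61 D=59 G=55 F=42 E=27 H=14
Assign: A→slot 2, C→slot 1, B skipped, D skipped, G skipped, F skipped, E skipped, H skipped.
Slots: [1:C] [2:A]
Profit = 66 + 70 = 136

136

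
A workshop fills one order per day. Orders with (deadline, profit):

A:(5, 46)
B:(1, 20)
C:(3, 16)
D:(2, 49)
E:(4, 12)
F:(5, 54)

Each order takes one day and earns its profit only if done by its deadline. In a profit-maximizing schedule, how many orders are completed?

5

Take jobs in profit order; each goes to the latest open slot no later than its deadline.
By profit: F(d5,54), D(d2,49), A(d5,46), B(d1,20), C(d3,16), E(d4,12)
F→slot 5; D→slot 2; A→slot 4; B→slot 1; C→slot 3; E skipped.
5 of 6 scheduled.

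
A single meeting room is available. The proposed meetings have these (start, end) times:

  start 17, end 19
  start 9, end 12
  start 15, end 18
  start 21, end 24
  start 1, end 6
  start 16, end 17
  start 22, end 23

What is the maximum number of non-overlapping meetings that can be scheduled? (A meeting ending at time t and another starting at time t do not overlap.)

5

Sorted by end: (1,6)  (9,12)  (16,17)  (15,18)  (17,19)  (22,23)  (21,24)
take (1,6); take (9,12); take (16,17); skip (15,18); take (17,19); take (22,23).
Selected 5 meetings.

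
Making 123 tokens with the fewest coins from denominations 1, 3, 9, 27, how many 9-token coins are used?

123 − 4×27→15 − 1×9→6 − 2×3→0
Count of 9: 1

1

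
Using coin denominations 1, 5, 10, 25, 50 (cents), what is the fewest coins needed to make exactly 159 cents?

159 = 3×50 + 1×5 + 4×1
Total coins = 3 + 1 + 4 = 8

8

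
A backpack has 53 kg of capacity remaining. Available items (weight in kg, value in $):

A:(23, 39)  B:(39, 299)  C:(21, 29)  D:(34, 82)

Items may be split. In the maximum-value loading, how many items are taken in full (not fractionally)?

1

Ratios (sorted): B 7.67, D 2.41, A 1.70, C 1.38
take B (39 @ 299); take 14/34 of D → 33.76. Capacity used 53/53.
1 item(s) taken whole; one partial (take 14/34 of D).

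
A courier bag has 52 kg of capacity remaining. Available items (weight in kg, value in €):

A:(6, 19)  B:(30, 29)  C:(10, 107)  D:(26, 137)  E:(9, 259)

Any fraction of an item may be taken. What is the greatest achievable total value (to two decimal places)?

Greedy by value/weight ratio, highest first.
Order: E (259/9=28.78) > C (107/10=10.70) > D (137/26=5.27) > A (19/6=3.17) > B (29/30=0.97)
Fill: take E (9 @ 259) → take C (10 @ 107) → take D (26 @ 137) → take A (6 @ 19) → take 1/30 of B → 0.97; 52/52 used.
Total value = 522.97

522.97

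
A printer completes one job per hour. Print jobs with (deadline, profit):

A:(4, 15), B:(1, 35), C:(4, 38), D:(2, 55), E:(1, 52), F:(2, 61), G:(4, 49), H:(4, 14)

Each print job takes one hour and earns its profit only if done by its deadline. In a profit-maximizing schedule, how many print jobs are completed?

Take jobs in profit order; each goes to the latest open slot no later than its deadline.
Profit order: F=61 D=55 E=52 G=49 C=38 B=35 A=15 H=14
Assign: F→slot 2, D→slot 1, E skipped, G→slot 4, C→slot 3, B skipped, A skipped, H skipped.
Slots: [1:D] [2:F] [3:C] [4:G]
4 of 8 scheduled.

4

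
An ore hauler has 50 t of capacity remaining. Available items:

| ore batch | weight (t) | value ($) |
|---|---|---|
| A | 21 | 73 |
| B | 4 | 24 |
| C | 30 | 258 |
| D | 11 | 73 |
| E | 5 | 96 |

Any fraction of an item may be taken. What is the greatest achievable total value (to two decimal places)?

Sort by value per unit weight and fill in that order.
Order: E (96/5=19.20) > C (258/30=8.60) > D (73/11=6.64) > B (24/4=6.00) > A (73/21=3.48)
Fill: take E (5 @ 96) → take C (30 @ 258) → take D (11 @ 73) → take B (4 @ 24); 50/50 used.
Total value = 451.00

451.00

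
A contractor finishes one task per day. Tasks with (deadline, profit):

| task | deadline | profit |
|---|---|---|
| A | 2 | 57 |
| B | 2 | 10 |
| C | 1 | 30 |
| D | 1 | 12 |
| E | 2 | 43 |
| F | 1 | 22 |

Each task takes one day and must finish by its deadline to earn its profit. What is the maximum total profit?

100

Take jobs in profit order; each goes to the latest open slot no later than its deadline.
By profit: A(d2,57), E(d2,43), C(d1,30), F(d1,22), D(d1,12), B(d2,10)
A→slot 2; E→slot 1; C skipped; F skipped; D skipped; B skipped.
Profit = 43 + 57 = 100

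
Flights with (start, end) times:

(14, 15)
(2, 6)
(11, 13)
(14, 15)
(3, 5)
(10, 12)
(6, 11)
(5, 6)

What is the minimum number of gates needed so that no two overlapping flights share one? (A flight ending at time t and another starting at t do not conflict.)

The answer is the maximum number of intervals overlapping at any instant.
Events (time:±→running): 2:+→1 3:+→2 … peak 2.

2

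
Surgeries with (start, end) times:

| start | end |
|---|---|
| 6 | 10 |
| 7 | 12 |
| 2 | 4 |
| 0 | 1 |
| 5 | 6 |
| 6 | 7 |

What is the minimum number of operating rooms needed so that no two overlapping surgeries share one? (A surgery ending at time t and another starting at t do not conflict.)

The answer is the maximum number of intervals overlapping at any instant.
Events (time:±→running): 0:+→1 1:-→0 2:+→1 4:-→0 5:+→1 6:-→0 6:+→1 6:+→2 … peak 2.

2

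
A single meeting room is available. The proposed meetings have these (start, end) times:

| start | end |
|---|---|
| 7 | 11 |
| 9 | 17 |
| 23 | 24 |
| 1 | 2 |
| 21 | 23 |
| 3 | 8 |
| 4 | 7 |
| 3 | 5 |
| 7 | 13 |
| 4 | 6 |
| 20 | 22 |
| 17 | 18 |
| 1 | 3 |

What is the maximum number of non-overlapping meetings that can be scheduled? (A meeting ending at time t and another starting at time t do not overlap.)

Greedy by earliest finish: after sorting by end time, pick each interval compatible with the last pick.
Sorted by end: (1,2)  (1,3)  (3,5)  (4,6)  (4,7)  (3,8)  (7,11)  (7,13)  (9,17)  (17,18)  (20,22)  (21,23)  (23,24)
take (1,2); take (3,5); skip (4,7); skip (3,8); take (7,11); skip (7,13); take (17,18); take (20,22); skip (21,23); take (23,24).
Selected 6 meetings.

6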